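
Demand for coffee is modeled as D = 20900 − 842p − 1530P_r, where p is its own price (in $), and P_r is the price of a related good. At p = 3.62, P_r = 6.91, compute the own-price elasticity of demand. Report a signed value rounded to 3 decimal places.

At the given values, D = 20900 − 842(3.62) − 1530(6.91) = 7279.66.
∂D/∂p = −842.
E = (-842) × (3.62/7279.66) = -0.41870…

-0.419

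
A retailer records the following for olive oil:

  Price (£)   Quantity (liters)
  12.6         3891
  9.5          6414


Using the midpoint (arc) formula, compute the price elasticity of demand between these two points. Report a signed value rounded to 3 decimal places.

-1.745

%ΔQ = (6414 − 3891) / [(3891 + 6414)/2] = 2523/5152.5 = 0.489665…
%ΔP = (9.5 − 12.6) / [(12.6 + 9.5)/2] = -3.1/11.05 = -0.280542…
Arc Ed = %ΔQ / %ΔP = (2523/5152.5) / (-3.1/11.05) = -1.74541…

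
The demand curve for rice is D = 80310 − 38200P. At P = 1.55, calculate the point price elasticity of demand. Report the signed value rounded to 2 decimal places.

dD/dP = −38200. At P = 1.55, D = 80310 − 38200(1.55) = 21100.
Ed = (dD/dP)·(P/D) = −38200 × (1.55/21100) = -2.8061…

-2.81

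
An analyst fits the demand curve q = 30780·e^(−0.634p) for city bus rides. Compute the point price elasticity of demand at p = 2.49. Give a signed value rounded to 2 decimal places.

dq/dp = −0.634·q = -4024.89. At p = 2.49, q = 6348.41.
Ed = (dq/dp)·(p/q) = (-4024.89) × (2.49/6348.41) = -1.5786…

-1.58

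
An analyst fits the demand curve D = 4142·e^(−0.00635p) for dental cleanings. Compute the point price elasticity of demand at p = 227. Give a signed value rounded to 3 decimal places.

dD/dp = −0.00635·D = -6.22257. At p = 227, D = 979.933.
Ed = (dD/dp)·(p/D) = (-6.22257) × (227/979.933) = -1.44145

-1.441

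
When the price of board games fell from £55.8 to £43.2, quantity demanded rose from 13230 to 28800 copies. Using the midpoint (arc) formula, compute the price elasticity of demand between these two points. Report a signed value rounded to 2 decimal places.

%ΔQ = (28800 − 13230) / [(13230 + 28800)/2] = 15570/21015 = 0.740899…
%ΔP = (43.2 − 55.8) / [(55.8 + 43.2)/2] = -12.6/49.5 = -0.254545…
Arc Ed = %ΔQ / %ΔP = (15570/21015) / (-12.6/49.5) = -2.9106…

-2.91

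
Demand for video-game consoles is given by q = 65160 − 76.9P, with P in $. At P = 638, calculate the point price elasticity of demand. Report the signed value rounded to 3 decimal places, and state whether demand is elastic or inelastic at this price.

dq/dP = −76.9. At P = 638, q = 65160 − 76.9(638) = 16097.8.
Ed = (dq/dP)·(P/q) = −76.9 × (638/16097.8) = -3.04775…
|Ed| = 3.048 > 1, so demand is elastic.

-3.048; elastic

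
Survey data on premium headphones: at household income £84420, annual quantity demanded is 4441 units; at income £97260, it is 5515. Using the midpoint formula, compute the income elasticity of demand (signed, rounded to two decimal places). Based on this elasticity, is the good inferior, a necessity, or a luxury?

1.53; luxury

%ΔQ = (5515 − 4441)/[( 4441 + 5515)/2] = 1074/4978 = 0.215749…
%ΔIncome = (97260 − 84420)/[( 84420 + 97260)/2] = 12840/90840 = 0.141347…
E_income = (1074/4978) / (12840/90840) = 1.5263…
E_income > 1 ⇒ normal good, luxury.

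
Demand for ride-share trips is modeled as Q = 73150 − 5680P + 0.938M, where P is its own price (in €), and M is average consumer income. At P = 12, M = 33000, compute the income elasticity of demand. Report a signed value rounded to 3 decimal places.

At the given values, Q = 73150 − 5680(12) + 0.938(33000) = 35944.
∂Q/∂M = 0.938.
E = (0.938) × (33000/35944) = 0.86117…

0.861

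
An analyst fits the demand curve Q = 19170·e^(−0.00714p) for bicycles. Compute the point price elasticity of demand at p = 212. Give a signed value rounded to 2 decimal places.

-1.51

dQ/dp = −0.00714·Q = -30.1257. At p = 212, Q = 4219.29.
Ed = (dQ/dp)·(p/Q) = (-30.1257) × (212/4219.29) = -1.5136…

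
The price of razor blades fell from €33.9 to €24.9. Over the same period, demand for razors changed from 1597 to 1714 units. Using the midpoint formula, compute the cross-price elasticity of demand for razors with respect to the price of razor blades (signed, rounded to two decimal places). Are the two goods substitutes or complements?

-0.23; complements

%ΔQ_{razors} = (1714 − 1597)/avg = 117/1655.5 = 0.070673…
%ΔP_{razor blades} = (24.9 − 33.9)/avg = -9/29.4 = -0.306122…
E_cross = (117/1655.5) / (-9/29.4) = -0.2308…
E_cross < 0 ⇒ the goods are complements.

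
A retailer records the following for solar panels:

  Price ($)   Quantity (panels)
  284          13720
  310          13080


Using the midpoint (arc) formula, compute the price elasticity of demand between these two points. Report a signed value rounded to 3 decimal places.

%ΔQ = (13080 − 13720) / [(13720 + 13080)/2] = -640/13400 = -0.047761…
%ΔP = (310 − 284) / [(284 + 310)/2] = 26/297 = 0.087542…
Arc Ed = %ΔQ / %ΔP = (-640/13400) / (26/297) = -0.54557…

-0.546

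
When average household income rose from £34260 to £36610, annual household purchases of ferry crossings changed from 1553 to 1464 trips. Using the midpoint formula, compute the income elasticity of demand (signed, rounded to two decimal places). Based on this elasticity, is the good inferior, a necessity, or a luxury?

-0.89; inferior

%ΔQ = (1464 − 1553)/[( 1553 + 1464)/2] = -89/1508.5 = -0.058999…
%ΔIncome = (36610 − 34260)/[( 34260 + 36610)/2] = 2350/35435 = 0.066318…
E_income = (-89/1508.5) / (2350/35435) = -0.8896…
E_income < 0 ⇒ inferior good.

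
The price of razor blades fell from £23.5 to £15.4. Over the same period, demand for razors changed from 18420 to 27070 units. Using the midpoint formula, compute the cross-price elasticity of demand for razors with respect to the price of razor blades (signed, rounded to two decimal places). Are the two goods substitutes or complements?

-0.91; complements

%ΔQ_{razors} = (27070 − 18420)/avg = 8650/22745 = 0.380303…
%ΔP_{razor blades} = (15.4 − 23.5)/avg = -8.1/19.45 = -0.416452…
E_cross = (8650/22745) / (-8.1/19.45) = -0.9131…
E_cross < 0 ⇒ the goods are complements.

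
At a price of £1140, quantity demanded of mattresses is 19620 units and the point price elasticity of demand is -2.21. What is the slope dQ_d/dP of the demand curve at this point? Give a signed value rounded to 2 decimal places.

-38.04

Ed = (dQ_d/dP)·(P/Q_d) ⇒ dQ_d/dP = Ed·Q_d/P = (-2.21)·19620/1140 = -38.0352…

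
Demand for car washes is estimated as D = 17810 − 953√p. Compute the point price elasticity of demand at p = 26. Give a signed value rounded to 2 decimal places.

dD/dp = −953/(2√p) = -93.4493. At p = 26, D = 12950.6.
Ed = (dD/dp)·(p/D) = (-93.4493) × (26/12950.6) = -0.1876…

-0.19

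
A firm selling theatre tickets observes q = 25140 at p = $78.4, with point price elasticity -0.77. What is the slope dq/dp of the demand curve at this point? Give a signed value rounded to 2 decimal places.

-246.91

Ed = (dq/dp)·(p/q) ⇒ dq/dp = Ed·q/p = (-0.77)·25140/78.4 = -246.9107…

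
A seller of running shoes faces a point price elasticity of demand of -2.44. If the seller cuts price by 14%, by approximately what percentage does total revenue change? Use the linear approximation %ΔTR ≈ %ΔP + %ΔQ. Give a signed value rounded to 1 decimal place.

%ΔQ ≈ Ed × %ΔP = (-2.44) × (-14%) = +34.1600%
%ΔTR ≈ %ΔP + %ΔQ = (-14%) + (+34.1600%) = +20.1600%

+20.2%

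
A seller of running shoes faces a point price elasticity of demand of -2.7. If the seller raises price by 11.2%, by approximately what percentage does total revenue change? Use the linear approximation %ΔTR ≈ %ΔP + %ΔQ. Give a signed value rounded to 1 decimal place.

-19.0%

%ΔQ ≈ Ed × %ΔP = (-2.7) × (+11.2%) = -30.2400%
%ΔTR ≈ %ΔP + %ΔQ = (+11.2%) + (-30.2400%) = -19.0400%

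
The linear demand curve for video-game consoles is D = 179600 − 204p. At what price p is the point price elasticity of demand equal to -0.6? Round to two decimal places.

Ed = −204p/(179600 − 204p). Set this equal to -0.6:
204p = 0.6·(179600 − 204p) ⇒ 204p(1 + 0.6) = 0.6·179600
p = 0.6·179600 / (204·1.6) = 330.1470…

330.15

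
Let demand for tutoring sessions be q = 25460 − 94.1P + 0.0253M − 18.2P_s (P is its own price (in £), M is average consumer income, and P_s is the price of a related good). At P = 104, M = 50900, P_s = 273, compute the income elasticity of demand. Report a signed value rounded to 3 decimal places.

At the given values, q = 25460 − 94.1(104) + 0.0253(50900) − 18.2(273) = 11992.77.
∂q/∂M = 0.0253.
E = (0.0253) × (50900/11992.77) = 0.10737…

0.107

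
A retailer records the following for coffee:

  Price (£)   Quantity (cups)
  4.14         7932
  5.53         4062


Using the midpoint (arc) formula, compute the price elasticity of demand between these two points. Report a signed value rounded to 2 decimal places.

-2.24

%ΔQ = (4062 − 7932) / [(7932 + 4062)/2] = -3870/5997 = -0.645322…
%ΔP = (5.53 − 4.14) / [(4.14 + 5.53)/2] = 1.39/4.835 = 0.287487…
Arc Ed = %ΔQ / %ΔP = (-3870/5997) / (1.39/4.835) = -2.2447…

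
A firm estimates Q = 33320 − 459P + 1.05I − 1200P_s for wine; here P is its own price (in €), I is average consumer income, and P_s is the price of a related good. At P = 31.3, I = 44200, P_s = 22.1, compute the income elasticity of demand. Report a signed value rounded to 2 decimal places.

At the given values, Q = 33320 − 459(31.3) + 1.05(44200) − 1200(22.1) = 38843.3.
∂Q/∂I = 1.05.
E = (1.05) × (44200/38843.3) = 1.1948…

1.19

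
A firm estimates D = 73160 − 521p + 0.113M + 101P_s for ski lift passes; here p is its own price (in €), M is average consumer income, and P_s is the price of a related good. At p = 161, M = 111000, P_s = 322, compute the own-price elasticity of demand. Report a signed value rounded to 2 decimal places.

-2.44

At the given values, D = 73160 − 521(161) + 0.113(111000) + 101(322) = 34344.
∂D/∂p = −521.
E = (-521) × (161/34344) = -2.4423…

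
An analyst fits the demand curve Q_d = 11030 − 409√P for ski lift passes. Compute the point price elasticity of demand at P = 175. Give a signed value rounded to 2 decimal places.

dQ_d/dP = −409/(2√P) = -15.4587. At P = 175, Q_d = 5619.44.
Ed = (dQ_d/dP)·(P/Q_d) = (-15.4587) × (175/5619.44) = -0.4814…

-0.48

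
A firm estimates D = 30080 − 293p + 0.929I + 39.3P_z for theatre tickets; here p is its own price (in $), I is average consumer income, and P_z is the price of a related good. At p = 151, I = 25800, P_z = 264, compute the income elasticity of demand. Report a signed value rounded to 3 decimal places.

1.188

At the given values, D = 30080 − 293(151) + 0.929(25800) + 39.3(264) = 20180.4.
∂D/∂I = 0.929.
E = (0.929) × (25800/20180.4) = 1.18769…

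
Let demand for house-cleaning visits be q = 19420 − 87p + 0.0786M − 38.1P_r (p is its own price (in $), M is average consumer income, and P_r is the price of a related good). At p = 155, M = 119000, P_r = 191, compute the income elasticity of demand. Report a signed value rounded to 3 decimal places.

At the given values, q = 19420 − 87(155) + 0.0786(119000) − 38.1(191) = 8011.3.
∂q/∂M = 0.0786.
E = (0.0786) × (119000/8011.3) = 1.16752…

1.168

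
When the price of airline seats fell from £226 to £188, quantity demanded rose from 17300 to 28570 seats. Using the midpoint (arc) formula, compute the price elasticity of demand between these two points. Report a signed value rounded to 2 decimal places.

-2.68

%ΔQ = (28570 − 17300) / [(17300 + 28570)/2] = 11270/22935 = 0.491388…
%ΔP = (188 − 226) / [(226 + 188)/2] = -38/207 = -0.183574…
Arc Ed = %ΔQ / %ΔP = (11270/22935) / (-38/207) = -2.6767…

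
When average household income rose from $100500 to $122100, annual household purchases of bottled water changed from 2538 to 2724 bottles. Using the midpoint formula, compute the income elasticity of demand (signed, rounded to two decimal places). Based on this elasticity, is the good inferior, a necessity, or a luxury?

%ΔQ = (2724 − 2538)/[( 2538 + 2724)/2] = 186/2631 = 0.070695…
%ΔIncome = (122100 − 100500)/[( 100500 + 122100)/2] = 21600/111300 = 0.194070…
E_income = (186/2631) / (21600/111300) = 0.3642…
0 < E_income < 1 ⇒ normal good, necessity.

0.36; necessity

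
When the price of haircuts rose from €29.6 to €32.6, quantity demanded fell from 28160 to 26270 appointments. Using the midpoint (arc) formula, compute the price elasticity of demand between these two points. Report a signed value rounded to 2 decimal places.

%ΔQ = (26270 − 28160) / [(28160 + 26270)/2] = -1890/27215 = -0.069446…
%ΔP = (32.6 − 29.6) / [(29.6 + 32.6)/2] = 3/31.1 = 0.096463…
Arc Ed = %ΔQ / %ΔP = (-1890/27215) / (3/31.1) = -0.7199…

-0.72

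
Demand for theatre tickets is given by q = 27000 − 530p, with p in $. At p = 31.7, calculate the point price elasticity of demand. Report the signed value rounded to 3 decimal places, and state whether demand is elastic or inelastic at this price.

-1.647; elastic

dq/dp = −530. At p = 31.7, q = 27000 − 530(31.7) = 10199.
Ed = (dq/dp)·(p/q) = −530 × (31.7/10199) = -1.64731…
|Ed| = 1.647 > 1, so demand is elastic.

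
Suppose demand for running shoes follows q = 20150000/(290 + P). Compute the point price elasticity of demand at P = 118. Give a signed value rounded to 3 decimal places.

dq/dP = −20150000/(290 + P)² = -121.047. At P = 118, q = 49387.3.
Ed = (dq/dP)·(P/q) = (-121.047) × (118/49387.3) = -0.28921…

-0.289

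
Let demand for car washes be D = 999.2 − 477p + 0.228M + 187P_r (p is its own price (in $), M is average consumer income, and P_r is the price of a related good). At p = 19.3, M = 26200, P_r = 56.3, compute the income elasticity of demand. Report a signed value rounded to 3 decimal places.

0.720

At the given values, D = 999.2 − 477(19.3) + 0.228(26200) + 187(56.3) = 8294.8.
∂D/∂M = 0.228.
E = (0.228) × (26200/8294.8) = 0.72016…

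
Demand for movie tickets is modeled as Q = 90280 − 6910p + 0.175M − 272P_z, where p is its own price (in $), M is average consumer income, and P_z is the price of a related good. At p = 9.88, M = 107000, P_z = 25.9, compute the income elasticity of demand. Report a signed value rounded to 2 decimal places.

0.56

At the given values, Q = 90280 − 6910(9.88) + 0.175(107000) − 272(25.9) = 33689.4.
∂Q/∂M = 0.175.
E = (0.175) × (107000/33689.4) = 0.5558…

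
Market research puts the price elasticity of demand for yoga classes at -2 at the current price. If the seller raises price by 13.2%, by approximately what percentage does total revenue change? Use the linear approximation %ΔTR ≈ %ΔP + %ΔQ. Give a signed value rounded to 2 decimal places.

-13.20%

%ΔQ ≈ Ed × %ΔP = (-2) × (+13.2%) = -26.4000%
%ΔTR ≈ %ΔP + %ΔQ = (+13.2%) + (-26.4000%) = -13.2000%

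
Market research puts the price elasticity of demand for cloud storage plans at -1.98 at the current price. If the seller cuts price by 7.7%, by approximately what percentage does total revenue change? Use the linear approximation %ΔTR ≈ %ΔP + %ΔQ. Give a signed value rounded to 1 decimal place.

%ΔQ ≈ Ed × %ΔP = (-1.98) × (-7.7%) = +15.2460%
%ΔTR ≈ %ΔP + %ΔQ = (-7.7%) + (+15.2460%) = +7.5460%

+7.5%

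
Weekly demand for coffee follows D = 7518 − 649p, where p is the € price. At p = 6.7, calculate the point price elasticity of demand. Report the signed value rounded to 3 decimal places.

dD/dp = −649. At p = 6.7, D = 7518 − 649(6.7) = 3169.7.
Ed = (dD/dp)·(p/D) = −649 × (6.7/3169.7) = -1.37183…

-1.372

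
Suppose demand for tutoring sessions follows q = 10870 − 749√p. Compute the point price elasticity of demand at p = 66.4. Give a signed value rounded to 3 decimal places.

dq/dp = −749/(2√p) = -45.9587. At p = 66.4, q = 4766.68.
Ed = (dq/dp)·(p/q) = (-45.9587) × (66.4/4766.68) = -0.64020…

-0.640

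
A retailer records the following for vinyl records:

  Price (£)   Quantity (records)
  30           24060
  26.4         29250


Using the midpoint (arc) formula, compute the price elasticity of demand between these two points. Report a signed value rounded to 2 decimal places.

-1.53

%ΔQ = (29250 − 24060) / [(24060 + 29250)/2] = 5190/26655 = 0.194710…
%ΔP = (26.4 − 30) / [(30 + 26.4)/2] = -3.6/28.2 = -0.127659…
Arc Ed = %ΔQ / %ΔP = (5190/26655) / (-3.6/28.2) = -1.5252…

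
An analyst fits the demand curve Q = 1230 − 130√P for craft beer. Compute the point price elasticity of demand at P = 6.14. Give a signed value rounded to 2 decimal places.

-0.18

dQ/dP = −130/(2√P) = -26.2319. At P = 6.14, Q = 907.873.
Ed = (dQ/dP)·(P/Q) = (-26.2319) × (6.14/907.873) = -0.1774…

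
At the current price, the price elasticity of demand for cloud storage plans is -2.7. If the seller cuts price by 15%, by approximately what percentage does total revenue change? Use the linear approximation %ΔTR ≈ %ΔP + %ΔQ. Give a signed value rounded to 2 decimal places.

%ΔQ ≈ Ed × %ΔP = (-2.7) × (-15%) = +40.5000%
%ΔTR ≈ %ΔP + %ΔQ = (-15%) + (+40.5000%) = +25.5000%

+25.50%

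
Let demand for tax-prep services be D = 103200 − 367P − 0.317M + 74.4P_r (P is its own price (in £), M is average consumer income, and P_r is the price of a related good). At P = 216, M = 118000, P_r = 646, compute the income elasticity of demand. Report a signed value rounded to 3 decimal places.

-1.082

At the given values, D = 103200 − 367(216) − 0.317(118000) + 74.4(646) = 34584.4.
∂D/∂M = -0.317.
E = (-0.317) × (118000/34584.4) = -1.08158…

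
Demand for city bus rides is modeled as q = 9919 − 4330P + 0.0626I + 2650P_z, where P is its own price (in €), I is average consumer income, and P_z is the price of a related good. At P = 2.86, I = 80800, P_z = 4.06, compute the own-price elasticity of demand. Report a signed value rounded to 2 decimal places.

At the given values, q = 9919 − 4330(2.86) + 0.0626(80800) + 2650(4.06) = 13352.28.
∂q/∂P = −4330.
E = (-4330) × (2.86/13352.28) = -0.9274…

-0.93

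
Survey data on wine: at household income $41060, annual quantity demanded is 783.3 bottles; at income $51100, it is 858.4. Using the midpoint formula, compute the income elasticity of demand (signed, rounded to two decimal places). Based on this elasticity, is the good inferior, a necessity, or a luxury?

0.42; necessity

%ΔQ = (858.4 − 783.3)/[( 783.3 + 858.4)/2] = 75.1/820.85 = 0.091490…
%ΔIncome = (51100 − 41060)/[( 41060 + 51100)/2] = 10040/46080 = 0.217881…
E_income = (75.1/820.85) / (10040/46080) = 0.4199…
0 < E_income < 1 ⇒ normal good, necessity.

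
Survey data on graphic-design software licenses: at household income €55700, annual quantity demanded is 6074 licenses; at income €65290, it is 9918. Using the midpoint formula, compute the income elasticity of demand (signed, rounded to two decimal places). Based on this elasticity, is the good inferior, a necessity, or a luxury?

3.03; luxury

%ΔQ = (9918 − 6074)/[( 6074 + 9918)/2] = 3844/7996 = 0.480740…
%ΔIncome = (65290 − 55700)/[( 55700 + 65290)/2] = 9590/60495 = 0.158525…
E_income = (3844/7996) / (9590/60495) = 3.0325…
E_income > 1 ⇒ normal good, luxury.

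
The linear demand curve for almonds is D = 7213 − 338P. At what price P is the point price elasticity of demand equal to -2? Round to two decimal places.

Ed = −338P/(7213 − 338P). Set this equal to -2:
338P = 2·(7213 − 338P) ⇒ 338P(1 + 2) = 2·7213
P = 2·7213 / (338·3) = 14.2268…

14.23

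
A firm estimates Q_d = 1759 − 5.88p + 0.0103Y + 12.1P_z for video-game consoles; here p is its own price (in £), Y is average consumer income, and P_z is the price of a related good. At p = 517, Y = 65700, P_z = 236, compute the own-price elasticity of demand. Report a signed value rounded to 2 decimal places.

At the given values, Q_d = 1759 − 5.88(517) + 0.0103(65700) + 12.1(236) = 2251.35.
∂Q_d/∂p = −5.88.
E = (-5.88) × (517/2251.35) = -1.3502…

-1.35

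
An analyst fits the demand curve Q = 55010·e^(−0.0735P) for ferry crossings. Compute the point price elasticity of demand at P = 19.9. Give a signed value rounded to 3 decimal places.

dQ/dP = −0.0735·Q = -936.501. At P = 19.9, Q = 12741.5.
Ed = (dQ/dP)·(P/Q) = (-936.501) × (19.9/12741.5) = -1.46265

-1.463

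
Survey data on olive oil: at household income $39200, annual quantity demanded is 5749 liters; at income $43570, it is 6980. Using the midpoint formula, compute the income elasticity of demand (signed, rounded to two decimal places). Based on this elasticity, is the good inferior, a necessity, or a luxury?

1.83; luxury

%ΔQ = (6980 − 5749)/[( 5749 + 6980)/2] = 1231/6364.5 = 0.193416…
%ΔIncome = (43570 − 39200)/[( 39200 + 43570)/2] = 4370/41385 = 0.105593…
E_income = (1231/6364.5) / (4370/41385) = 1.8317…
E_income > 1 ⇒ normal good, luxury.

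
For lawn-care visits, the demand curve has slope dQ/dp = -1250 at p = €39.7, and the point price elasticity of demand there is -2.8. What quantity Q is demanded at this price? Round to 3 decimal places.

17723.214

Ed = (dQ/dp)·(p/Q) ⇒ Q = (dQ/dp)·p/Ed = (-1250)·39.7/(-2.8) = 17723.21428…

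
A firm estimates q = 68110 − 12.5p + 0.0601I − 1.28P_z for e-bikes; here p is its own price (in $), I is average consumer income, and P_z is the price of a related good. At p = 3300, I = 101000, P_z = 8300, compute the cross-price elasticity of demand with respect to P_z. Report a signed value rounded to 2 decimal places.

-0.48

At the given values, q = 68110 − 12.5(3300) + 0.0601(101000) − 1.28(8300) = 22306.1.
∂q/∂P_z = -1.28.
E = (-1.28) × (8300/22306.1) = -0.4762…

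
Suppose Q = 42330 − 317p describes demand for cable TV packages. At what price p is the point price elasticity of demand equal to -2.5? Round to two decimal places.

Ed = −317p/(42330 − 317p). Set this equal to -2.5:
317p = 2.5·(42330 − 317p) ⇒ 317p(1 + 2.5) = 2.5·42330
p = 2.5·42330 / (317·3.5) = 95.3808…

95.38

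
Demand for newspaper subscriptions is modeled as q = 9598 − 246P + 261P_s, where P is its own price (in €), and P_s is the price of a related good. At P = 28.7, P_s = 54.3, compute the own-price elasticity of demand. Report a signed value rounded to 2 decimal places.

At the given values, q = 9598 − 246(28.7) + 261(54.3) = 16710.1.
∂q/∂P = −246.
E = (-246) × (28.7/16710.1) = -0.4225…

-0.42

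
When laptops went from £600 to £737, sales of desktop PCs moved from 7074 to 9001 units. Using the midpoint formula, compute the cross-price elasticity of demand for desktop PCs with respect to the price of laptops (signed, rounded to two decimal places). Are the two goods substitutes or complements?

%ΔQ_{desktop PCs} = (9001 − 7074)/avg = 1927/8037.5 = 0.239751…
%ΔP_{laptops} = (737 − 600)/avg = 137/668.5 = 0.204936…
E_cross = (1927/8037.5) / (137/668.5) = 1.1698…
E_cross > 0 ⇒ the goods are substitutes.

1.17; substitutes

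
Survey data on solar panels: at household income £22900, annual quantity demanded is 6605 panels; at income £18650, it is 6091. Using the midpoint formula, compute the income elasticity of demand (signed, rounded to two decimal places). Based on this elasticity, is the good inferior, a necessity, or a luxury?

0.40; necessity

%ΔQ = (6091 − 6605)/[( 6605 + 6091)/2] = -514/6348 = -0.080970…
%ΔIncome = (18650 − 22900)/[( 22900 + 18650)/2] = -4250/20775 = -0.204572…
E_income = (-514/6348) / (-4250/20775) = 0.3958…
0 < E_income < 1 ⇒ normal good, necessity.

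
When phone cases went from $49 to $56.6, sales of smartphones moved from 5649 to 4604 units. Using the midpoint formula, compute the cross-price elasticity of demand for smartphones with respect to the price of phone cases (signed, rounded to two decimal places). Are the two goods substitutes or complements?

-1.42; complements

%ΔQ_{smartphones} = (4604 − 5649)/avg = -1045/5126.5 = -0.203842…
%ΔP_{phone cases} = (56.6 − 49)/avg = 7.6/52.8 = 0.143939…
E_cross = (-1045/5126.5) / (7.6/52.8) = -1.4161…
E_cross < 0 ⇒ the goods are complements.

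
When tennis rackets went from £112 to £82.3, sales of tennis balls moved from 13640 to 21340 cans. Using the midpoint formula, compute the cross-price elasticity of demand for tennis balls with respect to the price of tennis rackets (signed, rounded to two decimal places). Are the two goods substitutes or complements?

%ΔQ_{tennis balls} = (21340 − 13640)/avg = 7700/17490 = 0.440251…
%ΔP_{tennis rackets} = (82.3 − 112)/avg = -29.7/97.15 = -0.305712…
E_cross = (7700/17490) / (-29.7/97.15) = -1.4400…
E_cross < 0 ⇒ the goods are complements.

-1.44; complements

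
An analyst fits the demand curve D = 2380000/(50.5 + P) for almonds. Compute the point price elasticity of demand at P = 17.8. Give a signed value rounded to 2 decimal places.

-0.26

dD/dP = −2380000/(50.5 + P)² = -510.194. At P = 17.8, D = 34846.3.
Ed = (dD/dP)·(P/D) = (-510.194) × (17.8/34846.3) = -0.2606…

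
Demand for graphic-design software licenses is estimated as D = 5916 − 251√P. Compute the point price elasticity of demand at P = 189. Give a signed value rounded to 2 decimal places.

dD/dP = −251/(2√P) = -9.12878. At P = 189, D = 2465.32.
Ed = (dD/dP)·(P/D) = (-9.12878) × (189/2465.32) = -0.6998…

-0.70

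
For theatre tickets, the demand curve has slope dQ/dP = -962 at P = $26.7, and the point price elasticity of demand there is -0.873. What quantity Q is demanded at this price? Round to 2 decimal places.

29421.99

Ed = (dQ/dP)·(P/Q) ⇒ Q = (dQ/dP)·P/Ed = (-962)·26.7/(-0.873) = 29421.9931…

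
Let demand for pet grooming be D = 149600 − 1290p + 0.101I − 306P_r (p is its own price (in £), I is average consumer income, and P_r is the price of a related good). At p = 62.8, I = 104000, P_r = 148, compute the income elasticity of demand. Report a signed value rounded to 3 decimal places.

At the given values, D = 149600 − 1290(62.8) + 0.101(104000) − 306(148) = 33804.
∂D/∂I = 0.101.
E = (0.101) × (104000/33804) = 0.31073…

0.311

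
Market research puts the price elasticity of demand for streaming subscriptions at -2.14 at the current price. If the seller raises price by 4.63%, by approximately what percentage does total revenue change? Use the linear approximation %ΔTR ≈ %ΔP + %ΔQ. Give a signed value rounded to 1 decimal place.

-5.3%

%ΔQ ≈ Ed × %ΔP = (-2.14) × (+4.63%) = -9.9082%
%ΔTR ≈ %ΔP + %ΔQ = (+4.63%) + (-9.9082%) = -5.2782%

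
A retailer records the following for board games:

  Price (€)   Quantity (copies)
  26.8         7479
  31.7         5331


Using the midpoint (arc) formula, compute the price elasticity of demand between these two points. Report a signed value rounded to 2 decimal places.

%ΔQ = (5331 − 7479) / [(7479 + 5331)/2] = -2148/6405 = -0.335362…
%ΔP = (31.7 − 26.8) / [(26.8 + 31.7)/2] = 4.9/29.25 = 0.167521…
Arc Ed = %ΔQ / %ΔP = (-2148/6405) / (4.9/29.25) = -2.0019…

-2.00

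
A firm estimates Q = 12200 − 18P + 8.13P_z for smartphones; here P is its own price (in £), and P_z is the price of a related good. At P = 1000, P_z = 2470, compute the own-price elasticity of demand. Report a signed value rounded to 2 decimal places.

At the given values, Q = 12200 − 18(1000) + 8.13(2470) = 14281.1.
∂Q/∂P = −18.
E = (-18) × (1000/14281.1) = -1.2604…

-1.26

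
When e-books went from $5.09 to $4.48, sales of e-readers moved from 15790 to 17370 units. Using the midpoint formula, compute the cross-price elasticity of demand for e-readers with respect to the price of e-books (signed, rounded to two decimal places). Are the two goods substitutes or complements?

%ΔQ_{e-readers} = (17370 − 15790)/avg = 1580/16580 = 0.095295…
%ΔP_{e-books} = (4.48 − 5.09)/avg = -0.61/4.785 = -0.127481…
E_cross = (1580/16580) / (-0.61/4.785) = -0.7475…
E_cross < 0 ⇒ the goods are complements.

-0.75; complements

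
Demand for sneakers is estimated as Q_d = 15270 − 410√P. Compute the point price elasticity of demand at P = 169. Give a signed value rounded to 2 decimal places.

dQ_d/dP = −410/(2√P) = -15.7692. At P = 169, Q_d = 9940.
Ed = (dQ_d/dP)·(P/Q_d) = (-15.7692) × (169/9940) = -0.2681…

-0.27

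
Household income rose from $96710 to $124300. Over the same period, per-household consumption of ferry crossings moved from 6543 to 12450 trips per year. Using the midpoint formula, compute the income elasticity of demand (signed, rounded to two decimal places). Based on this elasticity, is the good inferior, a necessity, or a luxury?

%ΔQ = (12450 − 6543)/[( 6543 + 12450)/2] = 5907/9496.5 = 0.622018…
%ΔIncome = (124300 − 96710)/[( 96710 + 124300)/2] = 27590/110505 = 0.249671…
E_income = (5907/9496.5) / (27590/110505) = 2.4913…
E_income > 1 ⇒ normal good, luxury.

2.49; luxury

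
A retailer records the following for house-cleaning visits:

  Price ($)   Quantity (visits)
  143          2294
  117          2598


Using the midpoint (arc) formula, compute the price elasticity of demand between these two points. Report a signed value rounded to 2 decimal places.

%ΔQ = (2598 − 2294) / [(2294 + 2598)/2] = 304/2446 = 0.124284…
%ΔP = (117 − 143) / [(143 + 117)/2] = -26/130 = -0.2
Arc Ed = %ΔQ / %ΔP = (304/2446) / (-26/130) = -0.6214…

-0.62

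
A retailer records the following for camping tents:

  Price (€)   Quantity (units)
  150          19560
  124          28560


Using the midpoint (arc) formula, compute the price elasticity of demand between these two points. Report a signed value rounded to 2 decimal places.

-1.97

%ΔQ = (28560 − 19560) / [(19560 + 28560)/2] = 9000/24060 = 0.374064…
%ΔP = (124 − 150) / [(150 + 124)/2] = -26/137 = -0.189781…
Arc Ed = %ΔQ / %ΔP = (9000/24060) / (-26/137) = -1.9710…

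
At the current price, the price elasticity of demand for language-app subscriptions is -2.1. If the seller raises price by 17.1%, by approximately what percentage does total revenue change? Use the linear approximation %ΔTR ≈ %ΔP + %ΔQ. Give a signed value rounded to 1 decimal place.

-18.8%

%ΔQ ≈ Ed × %ΔP = (-2.1) × (+17.1%) = -35.9100%
%ΔTR ≈ %ΔP + %ΔQ = (+17.1%) + (-35.9100%) = -18.8100%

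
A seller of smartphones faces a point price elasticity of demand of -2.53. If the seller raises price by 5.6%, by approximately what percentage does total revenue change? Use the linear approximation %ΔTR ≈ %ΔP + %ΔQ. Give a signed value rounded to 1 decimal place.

%ΔQ ≈ Ed × %ΔP = (-2.53) × (+5.6%) = -14.1680%
%ΔTR ≈ %ΔP + %ΔQ = (+5.6%) + (-14.1680%) = -8.5680%

-8.6%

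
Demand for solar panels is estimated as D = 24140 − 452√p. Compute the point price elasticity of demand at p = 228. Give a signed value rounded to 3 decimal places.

-0.197

dD/dp = −452/(2√p) = -14.9672. At p = 228, D = 17314.9.
Ed = (dD/dp)·(p/D) = (-14.9672) × (228/17314.9) = -0.19708…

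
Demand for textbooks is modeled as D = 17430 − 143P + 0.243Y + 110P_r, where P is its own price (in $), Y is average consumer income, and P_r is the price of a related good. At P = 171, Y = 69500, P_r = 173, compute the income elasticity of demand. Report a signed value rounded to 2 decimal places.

At the given values, D = 17430 − 143(171) + 0.243(69500) + 110(173) = 28895.5.
∂D/∂Y = 0.243.
E = (0.243) × (69500/28895.5) = 0.5844…

0.58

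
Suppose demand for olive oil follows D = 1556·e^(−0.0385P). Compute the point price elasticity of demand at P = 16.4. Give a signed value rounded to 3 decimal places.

-0.631

dD/dP = −0.0385·D = -31.8608. At P = 16.4, D = 827.553.
Ed = (dD/dP)·(P/D) = (-31.8608) × (16.4/827.553) = -0.6314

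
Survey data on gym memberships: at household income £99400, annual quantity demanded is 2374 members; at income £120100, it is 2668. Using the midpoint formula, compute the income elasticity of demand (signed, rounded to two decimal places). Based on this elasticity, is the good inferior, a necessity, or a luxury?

0.62; necessity

%ΔQ = (2668 − 2374)/[( 2374 + 2668)/2] = 294/2521 = 0.116620…
%ΔIncome = (120100 − 99400)/[( 99400 + 120100)/2] = 20700/109750 = 0.188610…
E_income = (294/2521) / (20700/109750) = 0.6183…
0 < E_income < 1 ⇒ normal good, necessity.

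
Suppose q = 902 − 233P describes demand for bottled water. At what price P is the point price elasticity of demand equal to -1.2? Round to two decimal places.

2.11

Ed = −233P/(902 − 233P). Set this equal to -1.2:
233P = 1.2·(902 − 233P) ⇒ 233P(1 + 1.2) = 1.2·902
P = 1.2·902 / (233·2.2) = 2.1115…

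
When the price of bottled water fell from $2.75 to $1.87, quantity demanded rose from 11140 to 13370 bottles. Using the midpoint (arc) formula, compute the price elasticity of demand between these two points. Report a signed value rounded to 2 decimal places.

%ΔQ = (13370 − 11140) / [(11140 + 13370)/2] = 2230/12255 = 0.181966…
%ΔP = (1.87 − 2.75) / [(2.75 + 1.87)/2] = -0.88/2.31 = -0.380952…
Arc Ed = %ΔQ / %ΔP = (2230/12255) / (-0.88/2.31) = -0.4776…

-0.48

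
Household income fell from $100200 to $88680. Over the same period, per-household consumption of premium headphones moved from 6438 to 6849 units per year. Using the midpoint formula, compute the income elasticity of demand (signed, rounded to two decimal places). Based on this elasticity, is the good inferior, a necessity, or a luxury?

%ΔQ = (6849 − 6438)/[( 6438 + 6849)/2] = 411/6643.5 = 0.061864…
%ΔIncome = (88680 − 100200)/[( 100200 + 88680)/2] = -11520/94440 = -0.121982…
E_income = (411/6643.5) / (-11520/94440) = -0.5071…
E_income < 0 ⇒ inferior good.

-0.51; inferior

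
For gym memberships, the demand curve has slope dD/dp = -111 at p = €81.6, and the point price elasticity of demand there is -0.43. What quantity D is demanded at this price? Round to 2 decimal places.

21064.19

Ed = (dD/dp)·(p/D) ⇒ D = (dD/dp)·p/Ed = (-111)·81.6/(-0.43) = 21064.1860…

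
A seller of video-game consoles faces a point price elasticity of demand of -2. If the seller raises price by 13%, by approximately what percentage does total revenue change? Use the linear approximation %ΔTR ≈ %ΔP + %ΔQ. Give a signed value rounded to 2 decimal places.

-13.00%

%ΔQ ≈ Ed × %ΔP = (-2) × (+13%) = -26.0000%
%ΔTR ≈ %ΔP + %ΔQ = (+13%) + (-26.0000%) = -13.0000%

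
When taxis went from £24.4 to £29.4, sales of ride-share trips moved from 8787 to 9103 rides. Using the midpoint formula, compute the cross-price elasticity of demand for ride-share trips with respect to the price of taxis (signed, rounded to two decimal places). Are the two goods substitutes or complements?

%ΔQ_{ride-share trips} = (9103 − 8787)/avg = 316/8945 = 0.035326…
%ΔP_{taxis} = (29.4 − 24.4)/avg = 5/26.9 = 0.185873…
E_cross = (316/8945) / (5/26.9) = 0.1900…
E_cross > 0 ⇒ the goods are substitutes.

0.19; substitutes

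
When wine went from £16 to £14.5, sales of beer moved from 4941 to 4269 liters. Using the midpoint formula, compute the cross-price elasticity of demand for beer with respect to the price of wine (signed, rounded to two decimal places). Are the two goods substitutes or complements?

%ΔQ_{beer} = (4269 − 4941)/avg = -672/4605 = -0.145928…
%ΔP_{wine} = (14.5 − 16)/avg = -1.5/15.25 = -0.098360…
E_cross = (-672/4605) / (-1.5/15.25) = 1.4836…
E_cross > 0 ⇒ the goods are substitutes.

1.48; substitutes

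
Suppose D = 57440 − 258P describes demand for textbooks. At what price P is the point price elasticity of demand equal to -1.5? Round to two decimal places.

133.58

Ed = −258P/(57440 − 258P). Set this equal to -1.5:
258P = 1.5·(57440 − 258P) ⇒ 258P(1 + 1.5) = 1.5·57440
P = 1.5·57440 / (258·2.5) = 133.5813…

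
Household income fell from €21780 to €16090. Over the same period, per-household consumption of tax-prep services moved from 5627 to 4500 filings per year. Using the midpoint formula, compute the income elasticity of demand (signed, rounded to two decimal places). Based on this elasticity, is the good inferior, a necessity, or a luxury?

0.74; necessity

%ΔQ = (4500 − 5627)/[( 5627 + 4500)/2] = -1127/5063.5 = -0.222573…
%ΔIncome = (16090 − 21780)/[( 21780 + 16090)/2] = -5690/18935 = -0.300501…
E_income = (-1127/5063.5) / (-5690/18935) = 0.7406…
0 < E_income < 1 ⇒ normal good, necessity.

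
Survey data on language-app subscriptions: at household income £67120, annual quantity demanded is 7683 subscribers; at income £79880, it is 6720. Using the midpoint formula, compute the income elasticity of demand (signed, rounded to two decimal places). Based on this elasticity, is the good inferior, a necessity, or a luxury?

%ΔQ = (6720 − 7683)/[( 7683 + 6720)/2] = -963/7201.5 = -0.133722…
%ΔIncome = (79880 − 67120)/[( 67120 + 79880)/2] = 12760/73500 = 0.173605…
E_income = (-963/7201.5) / (12760/73500) = -0.7702…
E_income < 0 ⇒ inferior good.

-0.77; inferior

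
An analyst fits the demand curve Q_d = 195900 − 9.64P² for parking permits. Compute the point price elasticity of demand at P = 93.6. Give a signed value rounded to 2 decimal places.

-1.52

dQ_d/dP = −2·9.64·P = -1804.608. At P = 93.6, Q_d = 111444.3456.
Ed = (dQ_d/dP)·(P/Q_d) = (-1804.608) × (93.6/111444.3456) = -1.5156…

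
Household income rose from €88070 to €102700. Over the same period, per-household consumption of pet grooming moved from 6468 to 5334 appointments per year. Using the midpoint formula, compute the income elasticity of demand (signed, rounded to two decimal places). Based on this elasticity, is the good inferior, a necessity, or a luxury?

%ΔQ = (5334 − 6468)/[( 6468 + 5334)/2] = -1134/5901 = -0.192170…
%ΔIncome = (102700 − 88070)/[( 88070 + 102700)/2] = 14630/95385 = 0.153378…
E_income = (-1134/5901) / (14630/95385) = -1.2529…
E_income < 0 ⇒ inferior good.

-1.25; inferior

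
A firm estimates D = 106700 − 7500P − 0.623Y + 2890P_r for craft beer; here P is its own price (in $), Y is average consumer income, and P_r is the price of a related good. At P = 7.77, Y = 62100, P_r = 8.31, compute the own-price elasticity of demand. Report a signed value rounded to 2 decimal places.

-1.73

At the given values, D = 106700 − 7500(7.77) − 0.623(62100) + 2890(8.31) = 33752.6.
∂D/∂P = −7500.
E = (-7500) × (7.77/33752.6) = -1.7265…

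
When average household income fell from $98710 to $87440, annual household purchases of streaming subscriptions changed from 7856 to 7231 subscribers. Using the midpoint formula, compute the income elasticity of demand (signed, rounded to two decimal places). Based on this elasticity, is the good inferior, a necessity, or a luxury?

%ΔQ = (7231 − 7856)/[( 7856 + 7231)/2] = -625/7543.5 = -0.082852…
%ΔIncome = (87440 − 98710)/[( 98710 + 87440)/2] = -11270/93075 = -0.121085…
E_income = (-625/7543.5) / (-11270/93075) = 0.6842…
0 < E_income < 1 ⇒ normal good, necessity.

0.68; necessity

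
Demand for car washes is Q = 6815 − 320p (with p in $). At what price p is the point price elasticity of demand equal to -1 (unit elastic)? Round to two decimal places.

Ed = −320p/(6815 − 320p). Set this equal to -1:
320p = 1·(6815 − 320p) ⇒ 320p(1 + 1) = 1·6815
p = 1·6815 / (320·2) = 10.6484…

10.65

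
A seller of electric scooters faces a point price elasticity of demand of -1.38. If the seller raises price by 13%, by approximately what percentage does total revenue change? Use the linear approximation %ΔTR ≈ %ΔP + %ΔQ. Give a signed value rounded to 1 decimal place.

-4.9%

%ΔQ ≈ Ed × %ΔP = (-1.38) × (+13%) = -17.9400%
%ΔTR ≈ %ΔP + %ΔQ = (+13%) + (-17.9400%) = -4.9400%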